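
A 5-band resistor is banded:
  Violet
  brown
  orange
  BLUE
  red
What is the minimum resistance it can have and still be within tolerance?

Violet → 7 (first significant figure)
Brown → 1 (second significant figure)
Orange → 3 (third significant figure)
Blue → ×10^6 multiplier
Red → ±2% tolerance
713 × 1000000 = 713000000 Ω
Minimum = 713000000 × (1 − 2/100) = 698740000 Ω.

698740000 Ω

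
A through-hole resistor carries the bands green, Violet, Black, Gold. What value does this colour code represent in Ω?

57 Ω

Green → 5 (first significant figure)
Violet → 7 (second significant figure)
Black → ×1 multiplier
57 × 1 = 57 Ω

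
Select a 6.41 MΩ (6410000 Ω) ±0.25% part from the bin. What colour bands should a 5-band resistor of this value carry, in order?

6410000 Ω = 641 × 10^4.
6 → blue
4 → yellow
1 → brown
Multiplier 10^4 → yellow.
±0.25% tolerance → blue.

blue, yellow, brown, yellow, blue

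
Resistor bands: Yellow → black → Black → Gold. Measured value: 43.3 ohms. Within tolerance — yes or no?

Yellow → 4 (first significant figure)
Black → 0 (second significant figure)
Black → ×1 multiplier
Gold → ±5% tolerance
40 × 1 = 40 Ω
Allowed range: 38 Ω to 42 Ω.
43.3 ohms lies outside that range.

no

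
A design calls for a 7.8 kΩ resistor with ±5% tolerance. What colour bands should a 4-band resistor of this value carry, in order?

7800 Ω = 78 × 10^2.
7 → violet
8 → grey
Multiplier 10^2 → red.
±5% tolerance → gold.

violet, grey, red, gold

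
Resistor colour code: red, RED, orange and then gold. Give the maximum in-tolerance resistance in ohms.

Red → 2 (first significant figure)
Red → 2 (second significant figure)
Orange → ×10^3 multiplier
Gold → ±5% tolerance
22 × 1000 = 22000 Ω
Maximum = 22000 × (1 + 5/100) = 23100 Ω.

23100 Ω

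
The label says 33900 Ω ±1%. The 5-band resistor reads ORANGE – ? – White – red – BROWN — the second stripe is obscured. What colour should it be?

orange

33900 Ω = 339 × 10^2.
The second band gives digit 3 of the significand, and 3 is orange.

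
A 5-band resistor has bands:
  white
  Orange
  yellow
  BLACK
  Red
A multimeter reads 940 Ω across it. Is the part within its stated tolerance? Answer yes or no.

yes

White → 9 (first significant figure)
Orange → 3 (second significant figure)
Yellow → 4 (third significant figure)
Black → ×1 multiplier
Red → ±2% tolerance
934 × 1 = 934 Ω
Allowed range: 915.32 Ω to 952.68 Ω.
940 Ω lies inside that range.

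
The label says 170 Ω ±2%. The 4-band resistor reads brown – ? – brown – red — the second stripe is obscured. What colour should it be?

170 Ω = 17 × 10^1.
The second band gives digit 7 of the significand, and 7 is violet.

violet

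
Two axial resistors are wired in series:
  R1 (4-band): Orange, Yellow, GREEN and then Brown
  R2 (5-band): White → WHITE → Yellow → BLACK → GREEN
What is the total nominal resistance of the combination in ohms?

R1: orange, yellow → 34; green ×10^5 → 3400000 Ω.
R2: white, white, yellow → 994; black ×1 → 994 Ω.
Series: 3400000 + 994 = 3400994 Ω.

3400994 Ω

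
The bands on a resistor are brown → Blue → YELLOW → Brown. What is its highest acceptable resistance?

Brown → 1 (first significant figure)
Blue → 6 (second significant figure)
Yellow → ×10^4 multiplier
Brown → ±1% tolerance
16 × 10000 = 160000 Ω
Highest = 160000 × (1 + 1/100) = 161600 Ω.

161600 Ω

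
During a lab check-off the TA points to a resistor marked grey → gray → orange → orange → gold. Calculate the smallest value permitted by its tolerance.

838850 Ω

Grey → 8 (first significant figure)
Grey → 8 (second significant figure)
Orange → 3 (third significant figure)
Orange → ×10^3 multiplier
Gold → ±5% tolerance
883 × 1000 = 883000 Ω
Smallest = 883000 × (1 − 5/100) = 838850 Ω.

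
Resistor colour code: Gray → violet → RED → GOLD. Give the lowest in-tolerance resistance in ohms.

Grey → 8 (first significant figure)
Violet → 7 (second significant figure)
Red → ×10^2 multiplier
Gold → ±5% tolerance
87 × 100 = 8700 Ω
Lowest = 8700 × (1 − 5/100) = 8265 Ω.

8265 Ω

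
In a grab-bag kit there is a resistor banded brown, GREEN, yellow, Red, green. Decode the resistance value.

Brown → 1 (first significant figure)
Green → 5 (second significant figure)
Yellow → 4 (third significant figure)
Red → ×10^2 multiplier
154 × 100 = 15400 Ω

15400 Ω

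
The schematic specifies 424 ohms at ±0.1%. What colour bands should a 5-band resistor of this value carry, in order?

424 Ω = 424 × 10^0.
4 → yellow
2 → red
4 → yellow
Multiplier 10^0 → black.
±0.1% tolerance → violet.

yellow, red, yellow, black, violet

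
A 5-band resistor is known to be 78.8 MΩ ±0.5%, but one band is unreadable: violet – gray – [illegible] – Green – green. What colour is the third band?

grey

78800000 Ω = 788 × 10^5.
The third band gives digit 8 of the significand, and 8 is grey.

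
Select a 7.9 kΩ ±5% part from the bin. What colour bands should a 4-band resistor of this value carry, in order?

7900 Ω = 79 × 10^2.
7 → violet
9 → white
Multiplier 10^2 → red.
±5% tolerance → gold.

violet, white, red, gold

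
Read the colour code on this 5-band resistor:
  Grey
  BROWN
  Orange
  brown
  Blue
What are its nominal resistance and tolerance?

Grey → 8 (first significant figure)
Brown → 1 (second significant figure)
Orange → 3 (third significant figure)
Brown → ×10 multiplier
Blue → ±0.25% tolerance
813 × 10 = 8130 Ω

8130 Ω ±0.25%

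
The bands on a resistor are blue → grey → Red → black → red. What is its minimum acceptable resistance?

Blue → 6 (first significant figure)
Grey → 8 (second significant figure)
Red → 2 (third significant figure)
Black → ×1 multiplier
Red → ±2% tolerance
682 × 1 = 682 Ω
Minimum = 682 × (1 − 2/100) = 668.36 Ω.

668.36 Ω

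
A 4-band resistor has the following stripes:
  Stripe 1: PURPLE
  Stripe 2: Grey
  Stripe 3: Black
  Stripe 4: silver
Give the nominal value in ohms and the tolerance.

78 Ω ±10%

Violet → 7 (first significant figure)
Grey → 8 (second significant figure)
Black → ×1 multiplier
Silver → ±10% tolerance
78 × 1 = 78 Ω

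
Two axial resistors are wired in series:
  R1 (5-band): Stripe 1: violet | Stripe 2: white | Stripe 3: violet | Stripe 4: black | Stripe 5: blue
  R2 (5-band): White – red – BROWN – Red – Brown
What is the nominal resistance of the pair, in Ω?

92897 Ω

R1: violet, white, violet → 797; black ×1 → 797 Ω.
R2: white, red, brown → 921; red ×10^2 → 92100 Ω.
Series: 797 + 92100 = 92897 Ω.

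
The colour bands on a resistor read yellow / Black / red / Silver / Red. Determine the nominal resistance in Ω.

Yellow → 4 (first significant figure)
Black → 0 (second significant figure)
Red → 2 (third significant figure)
Silver → ×0.01 multiplier
402 × 0.01 = 4.02 Ω

4.02 Ω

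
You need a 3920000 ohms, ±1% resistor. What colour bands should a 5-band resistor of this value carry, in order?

3920000 Ω = 392 × 10^4.
3 → orange
9 → white
2 → red
Multiplier 10^4 → yellow.
±1% tolerance → brown.

orange, white, red, yellow, brown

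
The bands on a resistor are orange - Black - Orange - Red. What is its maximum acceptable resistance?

Orange → 3 (first significant figure)
Black → 0 (second significant figure)
Orange → ×10^3 multiplier
Red → ±2% tolerance
30 × 1000 = 30000 Ω
Maximum = 30000 × (1 + 2/100) = 30600 Ω.

30600 Ω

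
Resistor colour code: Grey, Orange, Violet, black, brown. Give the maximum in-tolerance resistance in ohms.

845.37 Ω

Grey → 8 (first significant figure)
Orange → 3 (second significant figure)
Violet → 7 (third significant figure)
Black → ×1 multiplier
Brown → ±1% tolerance
837 × 1 = 837 Ω
Maximum = 837 × (1 + 1/100) = 845.37 Ω.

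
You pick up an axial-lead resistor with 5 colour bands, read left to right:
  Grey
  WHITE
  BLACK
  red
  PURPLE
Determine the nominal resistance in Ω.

89000 Ω

Grey → 8 (first significant figure)
White → 9 (second significant figure)
Black → 0 (third significant figure)
Red → ×10^2 multiplier
890 × 100 = 89000 Ω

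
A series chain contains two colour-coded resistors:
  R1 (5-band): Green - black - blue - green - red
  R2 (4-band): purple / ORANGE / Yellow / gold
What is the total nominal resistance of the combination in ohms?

R1: green, black, blue → 506; green ×10^5 → 50600000 Ω.
R2: violet, orange → 73; yellow ×10^4 → 730000 Ω.
Series: 50600000 + 730000 = 51330000 Ω.

51330000 Ω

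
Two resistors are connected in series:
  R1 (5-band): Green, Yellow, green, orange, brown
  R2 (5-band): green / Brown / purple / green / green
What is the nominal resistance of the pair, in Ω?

R1: green, yellow, green → 545; orange ×10^3 → 545000 Ω.
R2: green, brown, violet → 517; green ×10^5 → 51700000 Ω.
Series: 545000 + 51700000 = 52245000 Ω.

52245000 Ω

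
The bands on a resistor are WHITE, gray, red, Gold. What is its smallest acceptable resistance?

White → 9 (first significant figure)
Grey → 8 (second significant figure)
Red → ×10^2 multiplier
Gold → ±5% tolerance
98 × 100 = 9800 Ω
Smallest = 9800 × (1 − 5/100) = 9310 Ω.

9310 Ω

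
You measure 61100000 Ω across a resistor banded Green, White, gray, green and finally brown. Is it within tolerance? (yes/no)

no

Green → 5 (first significant figure)
White → 9 (second significant figure)
Grey → 8 (third significant figure)
Green → ×10^5 multiplier
Brown → ±1% tolerance
598 × 100000 = 59800000 Ω
Allowed range: 59202000 Ω to 60398000 Ω.
61100000 Ω lies outside that range.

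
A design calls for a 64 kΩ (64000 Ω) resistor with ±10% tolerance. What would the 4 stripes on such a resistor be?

blue, yellow, orange, silver

64000 Ω = 64 × 10^3.
6 → blue
4 → yellow
Multiplier 10^3 → orange.
±10% tolerance → silver.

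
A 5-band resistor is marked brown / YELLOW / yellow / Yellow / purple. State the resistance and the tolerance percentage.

Brown → 1 (first significant figure)
Yellow → 4 (second significant figure)
Yellow → 4 (third significant figure)
Yellow → ×10^4 multiplier
Violet → ±0.1% tolerance
144 × 10000 = 1440000 Ω

1440000 Ω ±0.1%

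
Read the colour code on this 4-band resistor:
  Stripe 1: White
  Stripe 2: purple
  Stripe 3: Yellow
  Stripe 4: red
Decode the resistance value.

970000 Ω

White → 9 (first significant figure)
Violet → 7 (second significant figure)
Yellow → ×10^4 multiplier
97 × 10000 = 970000 Ω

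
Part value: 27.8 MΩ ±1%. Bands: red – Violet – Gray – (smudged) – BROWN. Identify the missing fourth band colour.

27800000 Ω = 278 × 10^5.
The fourth band is the multiplier, 10^5, which is green.

green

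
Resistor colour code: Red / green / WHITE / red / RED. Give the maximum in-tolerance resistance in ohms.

26418 Ω

Red → 2 (first significant figure)
Green → 5 (second significant figure)
White → 9 (third significant figure)
Red → ×10^2 multiplier
Red → ±2% tolerance
259 × 100 = 25900 Ω
Maximum = 25900 × (1 + 2/100) = 26418 Ω.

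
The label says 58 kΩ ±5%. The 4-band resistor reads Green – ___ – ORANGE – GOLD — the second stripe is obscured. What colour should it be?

grey

58000 Ω = 58 × 10^3.
The second band gives digit 8 of the significand, and 8 is grey.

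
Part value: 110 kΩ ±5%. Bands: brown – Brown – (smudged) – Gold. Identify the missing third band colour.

110000 Ω = 11 × 10^4.
The third band is the multiplier, 10^4, which is yellow.

yellow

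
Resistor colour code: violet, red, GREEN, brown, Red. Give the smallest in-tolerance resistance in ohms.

7105 Ω

Violet → 7 (first significant figure)
Red → 2 (second significant figure)
Green → 5 (third significant figure)
Brown → ×10 multiplier
Red → ±2% tolerance
725 × 10 = 7250 Ω
Smallest = 7250 × (1 − 2/100) = 7105 Ω.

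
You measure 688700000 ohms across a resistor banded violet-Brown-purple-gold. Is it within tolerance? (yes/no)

Violet → 7 (first significant figure)
Brown → 1 (second significant figure)
Violet → ×10^7 multiplier
Gold → ±5% tolerance
71 × 10000000 = 710000000 Ω
Allowed range: 674500000 Ω to 745500000 Ω.
688700000 ohms lies inside that range.

yes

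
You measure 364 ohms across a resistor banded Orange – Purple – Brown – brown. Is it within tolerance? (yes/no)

no

Orange → 3 (first significant figure)
Violet → 7 (second significant figure)
Brown → ×10 multiplier
Brown → ±1% tolerance
37 × 10 = 370 Ω
Allowed range: 366.3 Ω to 373.7 Ω.
364 ohms lies outside that range.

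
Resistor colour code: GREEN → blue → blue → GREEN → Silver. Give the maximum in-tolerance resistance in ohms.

62260000 Ω

Green → 5 (first significant figure)
Blue → 6 (second significant figure)
Blue → 6 (third significant figure)
Green → ×10^5 multiplier
Silver → ±10% tolerance
566 × 100000 = 56600000 Ω
Maximum = 56600000 × (1 + 10/100) = 62260000 Ω.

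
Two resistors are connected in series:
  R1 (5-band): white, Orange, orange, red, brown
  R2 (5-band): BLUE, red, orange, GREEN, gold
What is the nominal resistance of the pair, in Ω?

R1: white, orange, orange → 933; red ×10^2 → 93300 Ω.
R2: blue, red, orange → 623; green ×10^5 → 62300000 Ω.
Series: 93300 + 62300000 = 62393300 Ω.

62393300 Ω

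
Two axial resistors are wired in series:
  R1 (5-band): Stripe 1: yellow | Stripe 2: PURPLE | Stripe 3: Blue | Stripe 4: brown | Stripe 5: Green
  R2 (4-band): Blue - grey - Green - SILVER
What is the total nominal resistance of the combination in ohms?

R1: yellow, violet, blue → 476; brown ×10 → 4760 Ω.
R2: blue, grey → 68; green ×10^5 → 6800000 Ω.
Series: 4760 + 6800000 = 6804760 Ω.

6804760 Ω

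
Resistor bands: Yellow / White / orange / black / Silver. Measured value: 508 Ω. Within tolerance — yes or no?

Yellow → 4 (first significant figure)
White → 9 (second significant figure)
Orange → 3 (third significant figure)
Black → ×1 multiplier
Silver → ±10% tolerance
493 × 1 = 493 Ω
Allowed range: 443.7 Ω to 542.3 Ω.
508 Ω lies inside that range.

yes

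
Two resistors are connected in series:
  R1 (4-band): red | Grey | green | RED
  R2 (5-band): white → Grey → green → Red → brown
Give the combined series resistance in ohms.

R1: red, grey → 28; green ×10^5 → 2800000 Ω.
R2: white, grey, green → 985; red ×10^2 → 98500 Ω.
Series: 2800000 + 98500 = 2898500 Ω.

2898500 Ω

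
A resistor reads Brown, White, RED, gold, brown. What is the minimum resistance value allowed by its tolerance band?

Brown → 1 (first significant figure)
White → 9 (second significant figure)
Red → 2 (third significant figure)
Gold → ×0.1 multiplier
Brown → ±1% tolerance
192 × 0.1 = 19.2 Ω
Minimum = 19.2 × (1 − 1/100) = 19.008 Ω.

19.008 Ω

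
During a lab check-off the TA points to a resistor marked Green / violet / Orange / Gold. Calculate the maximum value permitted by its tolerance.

Green → 5 (first significant figure)
Violet → 7 (second significant figure)
Orange → ×10^3 multiplier
Gold → ±5% tolerance
57 × 1000 = 57000 Ω
Maximum = 57000 × (1 + 5/100) = 59850 Ω.

59850 Ω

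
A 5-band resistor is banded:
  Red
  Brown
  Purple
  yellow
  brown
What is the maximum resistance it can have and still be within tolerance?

2191700 Ω

Red → 2 (first significant figure)
Brown → 1 (second significant figure)
Violet → 7 (third significant figure)
Yellow → ×10^4 multiplier
Brown → ±1% tolerance
217 × 10000 = 2170000 Ω
Maximum = 2170000 × (1 + 1/100) = 2191700 Ω.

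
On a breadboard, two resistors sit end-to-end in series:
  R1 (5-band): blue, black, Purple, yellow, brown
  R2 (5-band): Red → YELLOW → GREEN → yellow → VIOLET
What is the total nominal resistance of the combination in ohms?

R1: blue, black, violet → 607; yellow ×10^4 → 6070000 Ω.
R2: red, yellow, green → 245; yellow ×10^4 → 2450000 Ω.
Series: 6070000 + 2450000 = 8520000 Ω.

8520000 Ω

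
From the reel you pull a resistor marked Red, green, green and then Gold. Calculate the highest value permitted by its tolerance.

Red → 2 (first significant figure)
Green → 5 (second significant figure)
Green → ×10^5 multiplier
Gold → ±5% tolerance
25 × 100000 = 2500000 Ω
Highest = 2500000 × (1 + 5/100) = 2625000 Ω.

2625000 Ω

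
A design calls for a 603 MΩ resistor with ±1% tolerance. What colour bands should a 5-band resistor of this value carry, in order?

blue, black, orange, blue, brown

603000000 Ω = 603 × 10^6.
6 → blue
0 → black
3 → orange
Multiplier 10^6 → blue.
±1% tolerance → brown.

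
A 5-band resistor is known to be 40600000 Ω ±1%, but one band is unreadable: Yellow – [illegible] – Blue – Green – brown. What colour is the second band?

black

40600000 Ω = 406 × 10^5.
The second band gives digit 0 of the significand, and 0 is black.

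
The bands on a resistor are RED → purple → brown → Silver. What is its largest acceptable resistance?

297 Ω

Red → 2 (first significant figure)
Violet → 7 (second significant figure)
Brown → ×10 multiplier
Silver → ±10% tolerance
27 × 10 = 270 Ω
Largest = 270 × (1 + 10/100) = 297 Ω.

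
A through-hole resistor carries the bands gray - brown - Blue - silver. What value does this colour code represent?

81000000 Ω

Grey → 8 (first significant figure)
Brown → 1 (second significant figure)
Blue → ×10^6 multiplier
81 × 1000000 = 81000000 Ω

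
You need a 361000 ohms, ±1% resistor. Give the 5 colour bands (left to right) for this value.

361000 Ω = 361 × 10^3.
3 → orange
6 → blue
1 → brown
Multiplier 10^3 → orange.
±1% tolerance → brown.

orange, blue, brown, orange, brown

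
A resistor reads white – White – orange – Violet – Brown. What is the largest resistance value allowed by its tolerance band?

10029300000 Ω

White → 9 (first significant figure)
White → 9 (second significant figure)
Orange → 3 (third significant figure)
Violet → ×10^7 multiplier
Brown → ±1% tolerance
993 × 10000000 = 9930000000 Ω
Largest = 9930000000 × (1 + 1/100) = 10029300000 Ω.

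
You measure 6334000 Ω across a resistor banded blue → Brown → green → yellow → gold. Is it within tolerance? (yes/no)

Blue → 6 (first significant figure)
Brown → 1 (second significant figure)
Green → 5 (third significant figure)
Yellow → ×10^4 multiplier
Gold → ±5% tolerance
615 × 10000 = 6150000 Ω
Allowed range: 5842500 Ω to 6457500 Ω.
6334000 Ω lies inside that range.

yes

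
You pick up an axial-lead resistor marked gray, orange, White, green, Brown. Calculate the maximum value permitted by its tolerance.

84739000 Ω

Grey → 8 (first significant figure)
Orange → 3 (second significant figure)
White → 9 (third significant figure)
Green → ×10^5 multiplier
Brown → ±1% tolerance
839 × 100000 = 83900000 Ω
Maximum = 83900000 × (1 + 1/100) = 84739000 Ω.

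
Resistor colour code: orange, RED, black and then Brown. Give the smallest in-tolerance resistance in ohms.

31.68 Ω

Orange → 3 (first significant figure)
Red → 2 (second significant figure)
Black → ×1 multiplier
Brown → ±1% tolerance
32 × 1 = 32 Ω
Smallest = 32 × (1 − 1/100) = 31.68 Ω.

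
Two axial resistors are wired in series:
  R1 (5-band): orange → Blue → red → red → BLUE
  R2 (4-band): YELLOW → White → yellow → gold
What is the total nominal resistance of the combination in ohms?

526200 Ω

R1: orange, blue, red → 362; red ×10^2 → 36200 Ω.
R2: yellow, white → 49; yellow ×10^4 → 490000 Ω.
Series: 36200 + 490000 = 526200 Ω.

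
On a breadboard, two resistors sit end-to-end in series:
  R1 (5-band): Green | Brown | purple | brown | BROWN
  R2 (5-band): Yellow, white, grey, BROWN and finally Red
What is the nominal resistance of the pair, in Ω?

R1: green, brown, violet → 517; brown ×10 → 5170 Ω.
R2: yellow, white, grey → 498; brown ×10 → 4980 Ω.
Series: 5170 + 4980 = 10150 Ω.

10150 Ω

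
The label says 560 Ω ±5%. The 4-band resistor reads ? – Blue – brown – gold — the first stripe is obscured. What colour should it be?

green

560 Ω = 56 × 10^1.
The first band gives digit 5 of the significand, and 5 is green.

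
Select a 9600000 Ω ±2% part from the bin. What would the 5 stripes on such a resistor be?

9600000 Ω = 960 × 10^4.
9 → white
6 → blue
0 → black
Multiplier 10^4 → yellow.
±2% tolerance → red.

white, blue, black, yellow, red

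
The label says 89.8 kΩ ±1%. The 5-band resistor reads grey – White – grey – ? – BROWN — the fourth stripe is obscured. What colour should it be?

89800 Ω = 898 × 10^2.
The fourth band is the multiplier, 10^2, which is red.

red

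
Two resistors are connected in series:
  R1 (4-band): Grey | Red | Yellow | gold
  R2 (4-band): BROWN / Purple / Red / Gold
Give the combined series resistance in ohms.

821700 Ω

R1: grey, red → 82; yellow ×10^4 → 820000 Ω.
R2: brown, violet → 17; red ×10^2 → 1700 Ω.
Series: 820000 + 1700 = 821700 Ω.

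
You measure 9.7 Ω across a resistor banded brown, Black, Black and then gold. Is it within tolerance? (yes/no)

Brown → 1 (first significant figure)
Black → 0 (second significant figure)
Black → ×1 multiplier
Gold → ±5% tolerance
10 × 1 = 10 Ω
Allowed range: 9.5 Ω to 10.5 Ω.
9.7 Ω lies inside that range.

yes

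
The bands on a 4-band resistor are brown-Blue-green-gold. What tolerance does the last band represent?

±5%

The last band, gold, is the tolerance band.
Gold corresponds to ±5%.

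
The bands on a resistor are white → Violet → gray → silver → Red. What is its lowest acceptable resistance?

9.5844 Ω

White → 9 (first significant figure)
Violet → 7 (second significant figure)
Grey → 8 (third significant figure)
Silver → ×0.01 multiplier
Red → ±2% tolerance
978 × 0.01 = 9.78 Ω
Lowest = 9.78 × (1 − 2/100) = 9.5844 Ω.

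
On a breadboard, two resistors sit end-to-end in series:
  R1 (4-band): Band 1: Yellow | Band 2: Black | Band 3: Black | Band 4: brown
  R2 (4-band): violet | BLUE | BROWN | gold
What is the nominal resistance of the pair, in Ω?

800 Ω

R1: yellow, black → 40; black ×1 → 40 Ω.
R2: violet, blue → 76; brown ×10 → 760 Ω.
Series: 40 + 760 = 800 Ω.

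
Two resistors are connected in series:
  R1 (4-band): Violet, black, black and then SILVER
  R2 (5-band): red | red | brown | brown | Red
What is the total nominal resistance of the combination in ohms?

R1: violet, black → 70; black ×1 → 70 Ω.
R2: red, red, brown → 221; brown ×10 → 2210 Ω.
Series: 70 + 2210 = 2280 Ω.

2280 Ω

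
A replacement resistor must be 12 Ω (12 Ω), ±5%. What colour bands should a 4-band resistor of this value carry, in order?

brown, red, black, gold

12 Ω = 12 × 10^0.
1 → brown
2 → red
Multiplier 10^0 → black.
±5% tolerance → gold.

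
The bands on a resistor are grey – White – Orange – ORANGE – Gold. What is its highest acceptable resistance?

937650 Ω

Grey → 8 (first significant figure)
White → 9 (second significant figure)
Orange → 3 (third significant figure)
Orange → ×10^3 multiplier
Gold → ±5% tolerance
893 × 1000 = 893000 Ω
Highest = 893000 × (1 + 5/100) = 937650 Ω.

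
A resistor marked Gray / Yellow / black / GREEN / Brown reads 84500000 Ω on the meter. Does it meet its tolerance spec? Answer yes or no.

Grey → 8 (first significant figure)
Yellow → 4 (second significant figure)
Black → 0 (third significant figure)
Green → ×10^5 multiplier
Brown → ±1% tolerance
840 × 100000 = 84000000 Ω
Allowed range: 83160000 Ω to 84840000 Ω.
84500000 Ω lies inside that range.

yes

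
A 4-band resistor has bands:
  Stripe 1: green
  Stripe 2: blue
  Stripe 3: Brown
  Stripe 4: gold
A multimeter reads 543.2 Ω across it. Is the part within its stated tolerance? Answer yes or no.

yes

Green → 5 (first significant figure)
Blue → 6 (second significant figure)
Brown → ×10 multiplier
Gold → ±5% tolerance
56 × 10 = 560 Ω
Allowed range: 532 Ω to 588 Ω.
543.2 Ω lies inside that range.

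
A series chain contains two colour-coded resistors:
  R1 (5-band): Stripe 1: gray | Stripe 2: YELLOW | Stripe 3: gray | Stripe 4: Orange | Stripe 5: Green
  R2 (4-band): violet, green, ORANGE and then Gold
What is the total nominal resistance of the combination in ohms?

R1: grey, yellow, grey → 848; orange ×10^3 → 848000 Ω.
R2: violet, green → 75; orange ×10^3 → 75000 Ω.
Series: 848000 + 75000 = 923000 Ω.

923000 Ω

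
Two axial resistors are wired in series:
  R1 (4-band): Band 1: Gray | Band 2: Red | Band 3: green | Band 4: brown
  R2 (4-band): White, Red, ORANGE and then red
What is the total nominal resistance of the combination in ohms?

R1: grey, red → 82; green ×10^5 → 8200000 Ω.
R2: white, red → 92; orange ×10^3 → 92000 Ω.
Series: 8200000 + 92000 = 8292000 Ω.

8292000 Ω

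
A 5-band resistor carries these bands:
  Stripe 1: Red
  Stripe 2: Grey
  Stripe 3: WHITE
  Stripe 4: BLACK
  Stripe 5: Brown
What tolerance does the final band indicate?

±1%

The last band, brown, is the tolerance band.
Brown corresponds to ±1%.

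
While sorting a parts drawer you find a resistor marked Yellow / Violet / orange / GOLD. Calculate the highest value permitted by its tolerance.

49350 Ω

Yellow → 4 (first significant figure)
Violet → 7 (second significant figure)
Orange → ×10^3 multiplier
Gold → ±5% tolerance
47 × 1000 = 47000 Ω
Highest = 47000 × (1 + 5/100) = 49350 Ω.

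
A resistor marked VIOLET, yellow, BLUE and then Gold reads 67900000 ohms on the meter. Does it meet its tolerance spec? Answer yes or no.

no

Violet → 7 (first significant figure)
Yellow → 4 (second significant figure)
Blue → ×10^6 multiplier
Gold → ±5% tolerance
74 × 1000000 = 74000000 Ω
Allowed range: 70300000 Ω to 77700000 Ω.
67900000 ohms lies outside that range.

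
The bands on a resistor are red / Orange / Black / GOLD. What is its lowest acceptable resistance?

Red → 2 (first significant figure)
Orange → 3 (second significant figure)
Black → ×1 multiplier
Gold → ±5% tolerance
23 × 1 = 23 Ω
Lowest = 23 × (1 − 5/100) = 21.85 Ω.

21.85 Ω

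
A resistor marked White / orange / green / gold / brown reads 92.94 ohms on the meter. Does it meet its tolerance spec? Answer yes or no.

yes

White → 9 (first significant figure)
Orange → 3 (second significant figure)
Green → 5 (third significant figure)
Gold → ×0.1 multiplier
Brown → ±1% tolerance
935 × 0.1 = 93.5 Ω
Allowed range: 92.565 Ω to 94.435 Ω.
92.94 ohms lies inside that range.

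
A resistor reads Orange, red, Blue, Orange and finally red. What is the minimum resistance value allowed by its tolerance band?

Orange → 3 (first significant figure)
Red → 2 (second significant figure)
Blue → 6 (third significant figure)
Orange → ×10^3 multiplier
Red → ±2% tolerance
326 × 1000 = 326000 Ω
Minimum = 326000 × (1 − 2/100) = 319480 Ω.

319480 Ω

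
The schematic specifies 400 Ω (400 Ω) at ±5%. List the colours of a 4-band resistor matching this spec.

yellow, black, brown, gold

400 Ω = 40 × 10^1.
4 → yellow
0 → black
Multiplier 10^1 → brown.
±5% tolerance → gold.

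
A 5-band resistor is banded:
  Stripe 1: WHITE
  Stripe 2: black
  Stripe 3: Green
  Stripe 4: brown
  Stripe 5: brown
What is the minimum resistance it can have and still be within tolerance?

8959.5 Ω

White → 9 (first significant figure)
Black → 0 (second significant figure)
Green → 5 (third significant figure)
Brown → ×10 multiplier
Brown → ±1% tolerance
905 × 10 = 9050 Ω
Minimum = 9050 × (1 − 1/100) = 8959.5 Ω.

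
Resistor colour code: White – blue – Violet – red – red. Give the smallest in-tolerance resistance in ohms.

White → 9 (first significant figure)
Blue → 6 (second significant figure)
Violet → 7 (third significant figure)
Red → ×10^2 multiplier
Red → ±2% tolerance
967 × 100 = 96700 Ω
Smallest = 96700 × (1 − 2/100) = 94766 Ω.

94766 Ω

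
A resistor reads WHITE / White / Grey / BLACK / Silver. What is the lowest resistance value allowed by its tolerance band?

898.2 Ω

White → 9 (first significant figure)
White → 9 (second significant figure)
Grey → 8 (third significant figure)
Black → ×1 multiplier
Silver → ±10% tolerance
998 × 1 = 998 Ω
Lowest = 998 × (1 − 10/100) = 898.2 Ω.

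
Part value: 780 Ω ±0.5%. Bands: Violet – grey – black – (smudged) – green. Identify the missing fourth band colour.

780 Ω = 780 × 10^0.
The fourth band is the multiplier, 10^0, which is black.

black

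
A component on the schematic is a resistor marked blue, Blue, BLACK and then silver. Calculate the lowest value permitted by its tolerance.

59.4 Ω

Blue → 6 (first significant figure)
Blue → 6 (second significant figure)
Black → ×1 multiplier
Silver → ±10% tolerance
66 × 1 = 66 Ω
Lowest = 66 × (1 − 10/100) = 59.4 Ω.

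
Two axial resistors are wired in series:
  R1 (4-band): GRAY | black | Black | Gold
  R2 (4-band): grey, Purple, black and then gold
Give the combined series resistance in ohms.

167 Ω

R1: grey, black → 80; black ×1 → 80 Ω.
R2: grey, violet → 87; black ×1 → 87 Ω.
Series: 80 + 87 = 167 Ω.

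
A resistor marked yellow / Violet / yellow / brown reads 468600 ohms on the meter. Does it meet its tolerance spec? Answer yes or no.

Yellow → 4 (first significant figure)
Violet → 7 (second significant figure)
Yellow → ×10^4 multiplier
Brown → ±1% tolerance
47 × 10000 = 470000 Ω
Allowed range: 465300 Ω to 474700 Ω.
468600 ohms lies inside that range.

yes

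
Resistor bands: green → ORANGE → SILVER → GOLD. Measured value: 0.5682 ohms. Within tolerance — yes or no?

Green → 5 (first significant figure)
Orange → 3 (second significant figure)
Silver → ×0.01 multiplier
Gold → ±5% tolerance
53 × 0.01 = 0.53 Ω
Allowed range: 0.5035 Ω to 0.5565 Ω.
0.5682 ohms lies outside that range.

no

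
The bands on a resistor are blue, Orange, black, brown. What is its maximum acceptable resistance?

63.63 Ω

Blue → 6 (first significant figure)
Orange → 3 (second significant figure)
Black → ×1 multiplier
Brown → ±1% tolerance
63 × 1 = 63 Ω
Maximum = 63 × (1 + 1/100) = 63.63 Ω.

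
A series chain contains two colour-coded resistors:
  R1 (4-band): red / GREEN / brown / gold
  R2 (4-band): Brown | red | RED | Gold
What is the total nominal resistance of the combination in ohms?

R1: red, green → 25; brown ×10 → 250 Ω.
R2: brown, red → 12; red ×10^2 → 1200 Ω.
Series: 250 + 1200 = 1450 Ω.

1450 Ω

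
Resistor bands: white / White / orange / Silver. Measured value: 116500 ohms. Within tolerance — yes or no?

White → 9 (first significant figure)
White → 9 (second significant figure)
Orange → ×10^3 multiplier
Silver → ±10% tolerance
99 × 1000 = 99000 Ω
Allowed range: 89100 Ω to 108900 Ω.
116500 ohms lies outside that range.

no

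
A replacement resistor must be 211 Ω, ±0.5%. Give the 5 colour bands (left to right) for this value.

red, brown, brown, black, green

211 Ω = 211 × 10^0.
2 → red
1 → brown
1 → brown
Multiplier 10^0 → black.
±0.5% tolerance → green.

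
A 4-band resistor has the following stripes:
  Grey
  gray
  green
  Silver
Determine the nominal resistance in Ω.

Grey → 8 (first significant figure)
Grey → 8 (second significant figure)
Green → ×10^5 multiplier
88 × 100000 = 8800000 Ω

8800000 Ω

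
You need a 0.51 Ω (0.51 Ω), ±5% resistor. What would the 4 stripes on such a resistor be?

green, brown, silver, gold

0.51 Ω = 51 × 10^-2.
5 → green
1 → brown
Multiplier 10^-2 → silver.
±5% tolerance → gold.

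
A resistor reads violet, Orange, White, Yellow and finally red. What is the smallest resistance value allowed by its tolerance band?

7242200 Ω

Violet → 7 (first significant figure)
Orange → 3 (second significant figure)
White → 9 (third significant figure)
Yellow → ×10^4 multiplier
Red → ±2% tolerance
739 × 10000 = 7390000 Ω
Smallest = 7390000 × (1 − 2/100) = 7242200 Ω.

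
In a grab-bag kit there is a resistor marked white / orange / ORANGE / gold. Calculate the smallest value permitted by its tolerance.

White → 9 (first significant figure)
Orange → 3 (second significant figure)
Orange → ×10^3 multiplier
Gold → ±5% tolerance
93 × 1000 = 93000 Ω
Smallest = 93000 × (1 − 5/100) = 88350 Ω.

88350 Ω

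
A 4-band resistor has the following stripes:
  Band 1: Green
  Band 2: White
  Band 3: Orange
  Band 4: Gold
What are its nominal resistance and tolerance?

59000 Ω ±5%

Green → 5 (first significant figure)
White → 9 (second significant figure)
Orange → ×10^3 multiplier
Gold → ±5% tolerance
59 × 1000 = 59000 Ω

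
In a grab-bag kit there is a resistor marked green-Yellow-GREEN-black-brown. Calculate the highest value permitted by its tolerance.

Green → 5 (first significant figure)
Yellow → 4 (second significant figure)
Green → 5 (third significant figure)
Black → ×1 multiplier
Brown → ±1% tolerance
545 × 1 = 545 Ω
Highest = 545 × (1 + 1/100) = 550.45 Ω.

550.45 Ω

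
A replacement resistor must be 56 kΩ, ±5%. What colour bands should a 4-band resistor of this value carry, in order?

56000 Ω = 56 × 10^3.
5 → green
6 → blue
Multiplier 10^3 → orange.
±5% tolerance → gold.

green, blue, orange, gold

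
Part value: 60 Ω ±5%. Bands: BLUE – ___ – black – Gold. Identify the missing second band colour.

60 Ω = 60 × 10^0.
The second band gives digit 0 of the significand, and 0 is black.

black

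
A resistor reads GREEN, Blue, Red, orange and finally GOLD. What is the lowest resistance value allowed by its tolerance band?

Green → 5 (first significant figure)
Blue → 6 (second significant figure)
Red → 2 (third significant figure)
Orange → ×10^3 multiplier
Gold → ±5% tolerance
562 × 1000 = 562000 Ω
Lowest = 562000 × (1 − 5/100) = 533900 Ω.

533900 Ω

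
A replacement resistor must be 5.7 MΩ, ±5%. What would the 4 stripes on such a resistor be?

5700000 Ω = 57 × 10^5.
5 → green
7 → violet
Multiplier 10^5 → green.
±5% tolerance → gold.

green, violet, green, gold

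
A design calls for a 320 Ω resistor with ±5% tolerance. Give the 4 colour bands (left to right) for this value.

orange, red, brown, gold

320 Ω = 32 × 10^1.
3 → orange
2 → red
Multiplier 10^1 → brown.
±5% tolerance → gold.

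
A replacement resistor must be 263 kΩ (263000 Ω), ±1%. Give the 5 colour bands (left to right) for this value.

263000 Ω = 263 × 10^3.
2 → red
6 → blue
3 → orange
Multiplier 10^3 → orange.
±1% tolerance → brown.

red, blue, orange, orange, brown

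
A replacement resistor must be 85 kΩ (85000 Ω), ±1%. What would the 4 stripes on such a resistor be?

grey, green, orange, brown

85000 Ω = 85 × 10^3.
8 → grey
5 → green
Multiplier 10^3 → orange.
±1% tolerance → brown.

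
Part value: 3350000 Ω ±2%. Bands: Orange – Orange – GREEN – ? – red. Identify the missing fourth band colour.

3350000 Ω = 335 × 10^4.
The fourth band is the multiplier, 10^4, which is yellow.

yellow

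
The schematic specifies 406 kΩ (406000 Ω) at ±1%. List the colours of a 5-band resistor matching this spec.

406000 Ω = 406 × 10^3.
4 → yellow
0 → black
6 → blue
Multiplier 10^3 → orange.
±1% tolerance → brown.

yellow, black, blue, orange, brown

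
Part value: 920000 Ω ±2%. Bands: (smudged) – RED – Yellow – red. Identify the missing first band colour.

920000 Ω = 92 × 10^4.
The first band gives digit 9 of the significand, and 9 is white.

white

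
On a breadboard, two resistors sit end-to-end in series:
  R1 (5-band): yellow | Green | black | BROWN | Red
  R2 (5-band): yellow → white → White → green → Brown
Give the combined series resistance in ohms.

49904500 Ω

R1: yellow, green, black → 450; brown ×10 → 4500 Ω.
R2: yellow, white, white → 499; green ×10^5 → 49900000 Ω.
Series: 4500 + 49900000 = 49904500 Ω.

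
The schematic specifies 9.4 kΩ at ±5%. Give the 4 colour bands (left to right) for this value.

9400 Ω = 94 × 10^2.
9 → white
4 → yellow
Multiplier 10^2 → red.
±5% tolerance → gold.

white, yellow, red, gold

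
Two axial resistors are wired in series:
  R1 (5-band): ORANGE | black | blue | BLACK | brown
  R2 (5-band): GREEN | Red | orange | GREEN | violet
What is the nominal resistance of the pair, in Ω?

R1: orange, black, blue → 306; black ×1 → 306 Ω.
R2: green, red, orange → 523; green ×10^5 → 52300000 Ω.
Series: 306 + 52300000 = 52300306 Ω.

52300306 Ω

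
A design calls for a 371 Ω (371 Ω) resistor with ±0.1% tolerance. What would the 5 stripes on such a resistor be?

orange, violet, brown, black, violet

371 Ω = 371 × 10^0.
3 → orange
7 → violet
1 → brown
Multiplier 10^0 → black.
±0.1% tolerance → violet.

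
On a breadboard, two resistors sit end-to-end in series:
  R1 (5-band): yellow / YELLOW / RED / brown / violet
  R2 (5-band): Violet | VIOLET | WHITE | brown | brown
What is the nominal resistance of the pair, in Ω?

R1: yellow, yellow, red → 442; brown ×10 → 4420 Ω.
R2: violet, violet, white → 779; brown ×10 → 7790 Ω.
Series: 4420 + 7790 = 12210 Ω.

12210 Ω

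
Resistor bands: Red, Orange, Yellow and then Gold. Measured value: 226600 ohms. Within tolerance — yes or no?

Red → 2 (first significant figure)
Orange → 3 (second significant figure)
Yellow → ×10^4 multiplier
Gold → ±5% tolerance
23 × 10000 = 230000 Ω
Allowed range: 218500 Ω to 241500 Ω.
226600 ohms lies inside that range.

yes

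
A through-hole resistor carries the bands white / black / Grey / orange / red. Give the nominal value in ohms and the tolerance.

White → 9 (first significant figure)
Black → 0 (second significant figure)
Grey → 8 (third significant figure)
Orange → ×10^3 multiplier
Red → ±2% tolerance
908 × 1000 = 908000 Ω

908000 Ω ±2%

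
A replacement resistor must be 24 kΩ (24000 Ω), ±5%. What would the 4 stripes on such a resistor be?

24000 Ω = 24 × 10^3.
2 → red
4 → yellow
Multiplier 10^3 → orange.
±5% tolerance → gold.

red, yellow, orange, gold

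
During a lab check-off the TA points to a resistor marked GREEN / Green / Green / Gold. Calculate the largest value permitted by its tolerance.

Green → 5 (first significant figure)
Green → 5 (second significant figure)
Green → ×10^5 multiplier
Gold → ±5% tolerance
55 × 100000 = 5500000 Ω
Largest = 5500000 × (1 + 5/100) = 5775000 Ω.

5775000 Ω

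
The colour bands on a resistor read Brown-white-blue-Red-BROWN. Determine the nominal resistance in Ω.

19600 Ω

Brown → 1 (first significant figure)
White → 9 (second significant figure)
Blue → 6 (third significant figure)
Red → ×10^2 multiplier
196 × 100 = 19600 Ω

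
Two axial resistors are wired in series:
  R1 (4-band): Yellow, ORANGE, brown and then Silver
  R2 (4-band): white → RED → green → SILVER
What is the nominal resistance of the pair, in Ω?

9200430 Ω

R1: yellow, orange → 43; brown ×10 → 430 Ω.
R2: white, red → 92; green ×10^5 → 9200000 Ω.
Series: 430 + 9200000 = 9200430 Ω.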